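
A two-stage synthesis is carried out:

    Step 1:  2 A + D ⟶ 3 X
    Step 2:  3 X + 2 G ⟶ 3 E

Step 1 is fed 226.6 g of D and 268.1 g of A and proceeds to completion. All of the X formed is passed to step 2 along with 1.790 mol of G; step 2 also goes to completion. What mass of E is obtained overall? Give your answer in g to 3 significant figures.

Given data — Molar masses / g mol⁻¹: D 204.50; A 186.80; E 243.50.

524 g

Step 1:
n(D) = 226.6 / 204.50 = 1.108 mol
n(A) = 268.1 / 186.80 = 1.435 mol
n/ν for D = 1.108/1 = 1.108
n/ν for A = 1.435/2 = 0.7175
Smallest n/ν is A → limiting reagent.
n(X) produced = (3/2) × 1.435 = 2.153 mol
Step 2:
n(X) available = 2.153 mol
n(G) = 1.790 mol
n/ν for X = 2.153/3 = 0.7177
n/ν for G = 1.790/2 = 0.8950
Smallest n/ν is X → limiting reagent.
n(E) = (3/3) × 2.153 = 2.153 mol
mass = 2.153 × 243.50 = 524.3 g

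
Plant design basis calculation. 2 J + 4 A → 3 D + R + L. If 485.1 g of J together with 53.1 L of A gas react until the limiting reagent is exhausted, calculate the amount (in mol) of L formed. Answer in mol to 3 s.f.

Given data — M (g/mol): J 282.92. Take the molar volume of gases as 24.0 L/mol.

n(J) = 485.1 / 282.92 = 1.715 mol
n(A) = 53.10 / 24.0 = 2.213 mol
n/ν → J: 0.8575, A: 0.5533; A is limiting.
n(L) = (1/4) × 2.213 = 0.5533 mol

0.553 mol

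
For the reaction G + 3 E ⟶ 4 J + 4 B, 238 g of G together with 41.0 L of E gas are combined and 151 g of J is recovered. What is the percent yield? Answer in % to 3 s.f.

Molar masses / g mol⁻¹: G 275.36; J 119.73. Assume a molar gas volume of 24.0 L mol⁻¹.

n(G) = 238.0 / 275.36 = 0.8643 mol
n(E) = 41.00 / 24.0 = 1.708 mol
n/ν for G = 0.8643/1 = 0.8643
n/ν for E = 1.708/3 = 0.5693
Smallest n/ν is E → limiting reagent.
theoretical n(J) = (4/3) × 1.708 = 2.277 mol → 272.6 g
% yield = 151 / 272.6 × 100 = 55.39 %

55.4 %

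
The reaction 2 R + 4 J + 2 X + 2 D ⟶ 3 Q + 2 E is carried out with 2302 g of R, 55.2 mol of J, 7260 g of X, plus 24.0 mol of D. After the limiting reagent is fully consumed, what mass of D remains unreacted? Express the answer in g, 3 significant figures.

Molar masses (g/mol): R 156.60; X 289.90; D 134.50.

1250 g

n(R) = 2302 / 156.60 = 14.70 mol
n(J) = 55.20 mol
n(X) = 7260 / 289.90 = 25.04 mol
n(D) = 24.00 mol
n/ν for R = 14.70/2 = 7.350
n/ν for J = 55.20/4 = 13.80
n/ν for X = 25.04/2 = 12.52
n/ν for D = 24.00/2 = 12.00
Smallest n/ν is R → limiting reagent.
D consumed = (2/2) × 14.70 = 14.70 mol
D remaining = 24.00 − 14.70 = 9.300 mol
mass = 9.300 × 134.50 = 1251 g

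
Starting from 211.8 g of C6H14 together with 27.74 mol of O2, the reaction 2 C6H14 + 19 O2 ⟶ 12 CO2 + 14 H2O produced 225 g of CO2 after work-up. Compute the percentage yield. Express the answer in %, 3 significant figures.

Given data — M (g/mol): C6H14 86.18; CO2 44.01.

34.7 %

n(C6H14) = 211.8 / 86.18 = 2.458 mol
n(O2) = 27.74 mol
n/ν for C6H14 = 2.458/2 = 1.229
n/ν for O2 = 27.74/19 = 1.460
Smallest n/ν is C6H14 → limiting reagent.
theoretical n(CO2) = (12/2) × 2.458 = 14.75 mol → 649.1 g
% yield = 225 / 649.1 × 100 = 34.66 %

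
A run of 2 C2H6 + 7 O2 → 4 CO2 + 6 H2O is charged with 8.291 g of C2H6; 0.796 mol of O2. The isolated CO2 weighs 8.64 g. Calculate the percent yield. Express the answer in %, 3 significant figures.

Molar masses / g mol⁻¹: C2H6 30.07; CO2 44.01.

43.2 %

n(C2H6) = 8.291 / 30.07 = 0.2757 mol
n(O2) = 0.7960 mol
n/ν for C2H6 = 0.2757/2 = 0.1379
n/ν for O2 = 0.7960/7 = 0.1137
Smallest n/ν is O2 → limiting reagent.
theoretical n(CO2) = (4/7) × 0.7960 = 0.4549 mol → 20.02 g
% yield = 8.64 / 20.02 × 100 = 43.16 %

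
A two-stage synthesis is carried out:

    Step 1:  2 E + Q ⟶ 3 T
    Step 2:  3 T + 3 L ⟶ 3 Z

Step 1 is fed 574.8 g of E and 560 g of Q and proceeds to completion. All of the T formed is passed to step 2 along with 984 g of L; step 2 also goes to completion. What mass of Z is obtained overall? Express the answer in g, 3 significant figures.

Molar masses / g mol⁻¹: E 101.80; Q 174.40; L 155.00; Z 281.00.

Step 1:
n(E) = 574.8 / 101.80 = 5.646 mol
n(Q) = 560.0 / 174.40 = 3.211 mol
n/ν for E = 5.646/2 = 2.823
n/ν for Q = 3.211/1 = 3.211
Smallest n/ν is E → limiting reagent.
n(T) produced = (3/2) × 5.646 = 8.469 mol
Step 2:
n(T) available = 8.469 mol
n(L) = 984.0 / 155.00 = 6.348 mol
n/ν for T = 8.469/3 = 2.823
n/ν for L = 6.348/3 = 2.116
Smallest n/ν is L → limiting reagent.
n(Z) = (3/3) × 6.348 = 6.348 mol
mass = 6.348 × 281.00 = 1784 g

1780 g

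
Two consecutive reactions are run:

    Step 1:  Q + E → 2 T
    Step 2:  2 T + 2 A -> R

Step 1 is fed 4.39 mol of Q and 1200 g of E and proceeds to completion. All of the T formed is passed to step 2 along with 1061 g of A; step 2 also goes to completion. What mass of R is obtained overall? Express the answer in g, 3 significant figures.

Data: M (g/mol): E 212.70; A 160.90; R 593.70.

1960 g

Step 1:
n(Q) = 4.390 mol
n(E) = 1200 / 212.70 = 5.642 mol
n/ν for Q = 4.390/1 = 4.390
n/ν for E = 5.642/1 = 5.642
Smallest n/ν is Q → limiting reagent.
n(T) produced = (2/1) × 4.390 = 8.780 mol
Step 2:
n(T) available = 8.780 mol
n(A) = 1061 / 160.90 = 6.594 mol
n/ν for T = 8.780/2 = 4.390
n/ν for A = 6.594/2 = 3.297
Smallest n/ν is A → limiting reagent.
n(R) = (1/2) × 6.594 = 3.297 mol
mass = 3.297 × 593.70 = 1957 g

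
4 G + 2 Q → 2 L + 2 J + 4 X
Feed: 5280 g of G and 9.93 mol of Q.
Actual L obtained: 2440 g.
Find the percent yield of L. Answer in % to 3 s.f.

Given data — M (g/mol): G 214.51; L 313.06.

n(G) = 5280 / 214.51 = 24.61 mol
n(Q) = 9.930 mol
n/ν for G = 24.61/4 = 6.153
n/ν for Q = 9.930/2 = 4.965
Smallest n/ν is Q → limiting reagent.
theoretical n(L) = (2/2) × 9.930 = 9.930 mol → 3109 g
% yield = 2440 / 3109 × 100 = 78.48 %

78.5 %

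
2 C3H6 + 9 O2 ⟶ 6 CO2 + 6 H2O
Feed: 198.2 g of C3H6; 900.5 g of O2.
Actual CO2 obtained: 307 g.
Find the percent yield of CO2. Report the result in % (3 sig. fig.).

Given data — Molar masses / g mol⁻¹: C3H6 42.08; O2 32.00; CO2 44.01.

n(C3H6) = 198.2 / 42.08 = 4.710 mol
n(O2) = 900.5 / 32.00 = 28.14 mol
n/ν for C3H6 = 4.710/2 = 2.355
n/ν for O2 = 28.14/9 = 3.127
Smallest n/ν is C3H6 → limiting reagent.
theoretical n(CO2) = (6/2) × 4.710 = 14.13 mol → 621.9 g
% yield = 307 / 621.9 × 100 = 49.36 %

49.4 %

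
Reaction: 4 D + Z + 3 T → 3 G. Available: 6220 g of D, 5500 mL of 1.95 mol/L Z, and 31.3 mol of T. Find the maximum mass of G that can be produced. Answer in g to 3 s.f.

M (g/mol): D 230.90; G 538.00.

10900 g

n(D) = 6220 / 230.90 = 26.94 mol
n(Z) = 1.95 × 5500/1000 = 10.73 mol
n(T) = 31.30 mol
n/ν for D = 26.94/4 = 6.735
n/ν for Z = 10.73/1 = 10.73
n/ν for T = 31.30/3 = 10.43
Smallest n/ν is D → limiting reagent.
n(G) = (3/4) × 26.94 = 20.21 mol
mass = 20.21 × 538.00 = 10870 g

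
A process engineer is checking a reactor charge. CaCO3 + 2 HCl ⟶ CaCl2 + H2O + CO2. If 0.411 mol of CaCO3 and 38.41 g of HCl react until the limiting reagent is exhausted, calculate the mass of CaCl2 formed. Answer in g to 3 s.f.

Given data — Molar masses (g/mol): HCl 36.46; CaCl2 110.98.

45.6 g

n(CaCO3) = 0.4110 mol
n(HCl) = 38.41 / 36.46 = 1.053 mol
n/ν for CaCO3 = 0.4110/1 = 0.4110
n/ν for HCl = 1.053/2 = 0.5265
Smallest n/ν is CaCO3 → limiting reagent.
n(CaCl2) = (1/1) × 0.4110 = 0.4110 mol
mass = 0.4110 × 110.98 = 45.61 g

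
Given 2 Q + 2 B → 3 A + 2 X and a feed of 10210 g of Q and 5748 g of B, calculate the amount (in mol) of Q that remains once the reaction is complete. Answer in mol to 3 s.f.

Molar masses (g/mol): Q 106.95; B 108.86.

n(Q) = 10210 / 106.95 = 95.47 mol
n(B) = 5748 / 108.86 = 52.80 mol
n/ν for Q = 95.47/2 = 47.74
n/ν for B = 52.80/2 = 26.40
Smallest n/ν is B → limiting reagent.
Q consumed = (2/2) × 52.80 = 52.80 mol
Q remaining = 95.47 − 52.80 = 42.67 mol

42.7 mol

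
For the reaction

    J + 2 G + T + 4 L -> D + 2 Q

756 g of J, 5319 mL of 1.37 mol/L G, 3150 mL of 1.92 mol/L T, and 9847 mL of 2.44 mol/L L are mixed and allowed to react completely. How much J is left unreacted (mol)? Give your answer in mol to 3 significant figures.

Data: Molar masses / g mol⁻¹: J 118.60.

n(J) = 756.0 / 118.60 = 6.374 mol
n(G) = 1.37 × 5319/1000 = 7.287 mol
n(T) = 1.92 × 3150/1000 = 6.048 mol
n(L) = 2.44 × 9847/1000 = 24.03 mol
n/ν for J = 6.374/1 = 6.374
n/ν for G = 7.287/2 = 3.644
n/ν for T = 6.048/1 = 6.048
n/ν for L = 24.03/4 = 6.008
Smallest n/ν is G → limiting reagent.
J consumed = (1/2) × 7.287 = 3.644 mol
J remaining = 6.374 − 3.644 = 2.730 mol

2.73 mol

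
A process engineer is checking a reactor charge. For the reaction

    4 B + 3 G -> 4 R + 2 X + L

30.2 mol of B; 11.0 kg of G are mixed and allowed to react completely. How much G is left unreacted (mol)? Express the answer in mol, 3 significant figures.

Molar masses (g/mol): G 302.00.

n(B) = 30.20 mol
n(G) = 11.00×1000 / 302.00 = 36.42 mol
n/ν for B = 30.20/4 = 7.550
n/ν for G = 36.42/3 = 12.14
Smallest n/ν is B → limiting reagent.
G consumed = (3/4) × 30.20 = 22.65 mol
G remaining = 36.42 − 22.65 = 13.77 mol

13.8 mol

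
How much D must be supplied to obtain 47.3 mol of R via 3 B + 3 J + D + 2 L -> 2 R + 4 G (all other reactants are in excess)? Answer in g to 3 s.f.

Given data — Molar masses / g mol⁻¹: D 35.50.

n(R) = 47.30 mol
n(D) = (1/2) × 47.30 = 23.65 mol
mass = 23.65 × 35.50 = 839.6 g

840 g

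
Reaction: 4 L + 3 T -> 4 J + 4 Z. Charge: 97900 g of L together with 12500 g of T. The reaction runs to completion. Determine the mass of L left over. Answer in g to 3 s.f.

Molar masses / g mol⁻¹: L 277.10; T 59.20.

19900 g

n(L) = 97900 / 277.10 = 353.3 mol
n(T) = 12500 / 59.20 = 211.1 mol
n/ν for L = 353.3/4 = 88.33
n/ν for T = 211.1/3 = 70.37
Smallest n/ν is T → limiting reagent.
L consumed = (4/3) × 211.1 = 281.5 mol
L remaining = 353.3 − 281.5 = 71.80 mol
mass = 71.80 × 277.10 = 19900 g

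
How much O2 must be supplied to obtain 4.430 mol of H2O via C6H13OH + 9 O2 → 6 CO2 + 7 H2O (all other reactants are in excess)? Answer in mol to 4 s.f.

5.696 mol

n(H2O) = 4.430 mol
n(O2) = (9/7) × 4.430 = 5.696 mol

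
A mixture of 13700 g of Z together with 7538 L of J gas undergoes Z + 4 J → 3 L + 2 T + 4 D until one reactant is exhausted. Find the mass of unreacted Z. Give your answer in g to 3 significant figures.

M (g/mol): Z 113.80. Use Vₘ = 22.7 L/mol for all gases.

n(Z) = 13700 / 113.80 = 120.4 mol
n(J) = 7538 / 22.7 = 332.1 mol
n/ν → Z: 120.4, J: 83.03; J is limiting.
Z consumed = (1/4) × 332.1 = 83.03 mol
Z remaining = 120.4 − 83.03 = 37.37 mol
mass = 37.37 × 113.80 = 4253 g

4250 g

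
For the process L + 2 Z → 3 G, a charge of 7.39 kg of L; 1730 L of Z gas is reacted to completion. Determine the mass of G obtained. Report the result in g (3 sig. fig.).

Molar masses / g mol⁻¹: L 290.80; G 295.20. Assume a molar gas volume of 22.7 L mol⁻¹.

22500 g

n(L) = 7.390×1000 / 290.80 = 25.41 mol
n(Z) = 1730 / 22.7 = 76.21 mol
n/ν for L = 25.41/1 = 25.41
n/ν for Z = 76.21/2 = 38.11
Smallest n/ν is L → limiting reagent.
n(G) = (3/1) × 25.41 = 76.23 mol
mass = 76.23 × 295.20 = 22500 g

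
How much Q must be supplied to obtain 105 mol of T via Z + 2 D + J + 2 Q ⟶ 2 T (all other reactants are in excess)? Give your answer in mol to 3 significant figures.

105 mol

n(T) = 105.0 mol
n(Q) = (2/2) × 105.0 = 105.0 mol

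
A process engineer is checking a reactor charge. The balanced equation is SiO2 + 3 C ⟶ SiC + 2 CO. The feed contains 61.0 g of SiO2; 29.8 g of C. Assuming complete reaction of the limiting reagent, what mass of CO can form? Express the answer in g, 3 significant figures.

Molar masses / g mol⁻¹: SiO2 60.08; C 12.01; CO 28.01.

46.3 g

n(SiO2) = 61.00 / 60.08 = 1.015 mol
n(C) = 29.80 / 12.01 = 2.481 mol
n/ν for SiO2 = 1.015/1 = 1.015
n/ν for C = 2.481/3 = 0.8270
Smallest n/ν is C → limiting reagent.
n(CO) = (2/3) × 2.481 = 1.654 mol
mass = 1.654 × 28.01 = 46.33 g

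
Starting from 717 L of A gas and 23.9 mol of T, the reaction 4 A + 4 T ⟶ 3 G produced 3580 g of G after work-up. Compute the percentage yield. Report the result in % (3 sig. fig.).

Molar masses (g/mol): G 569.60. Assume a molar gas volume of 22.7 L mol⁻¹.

35.1 %

n(A) = 717.0 / 22.7 = 31.59 mol
n(T) = 23.90 mol
n/ν for A = 31.59/4 = 7.898
n/ν for T = 23.90/4 = 5.975
Smallest n/ν is T → limiting reagent.
theoretical n(G) = (3/4) × 23.90 = 17.93 mol → 10210 g
% yield = 3580 / 10210 × 100 = 35.06 %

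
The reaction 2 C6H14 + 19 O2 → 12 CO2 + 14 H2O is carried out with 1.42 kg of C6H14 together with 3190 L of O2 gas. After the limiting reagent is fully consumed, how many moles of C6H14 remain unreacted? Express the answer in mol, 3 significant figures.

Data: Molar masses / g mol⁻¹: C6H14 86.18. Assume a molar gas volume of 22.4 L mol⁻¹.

1.49 mol

n(C6H14) = 1.420×1000 / 86.18 = 16.48 mol
n(O2) = 3190 / 22.4 = 142.4 mol
n/ν for C6H14 = 16.48/2 = 8.240
n/ν for O2 = 142.4/19 = 7.495
Smallest n/ν is O2 → limiting reagent.
C6H14 consumed = (2/19) × 142.4 = 14.99 mol
C6H14 remaining = 16.48 − 14.99 = 1.490 mol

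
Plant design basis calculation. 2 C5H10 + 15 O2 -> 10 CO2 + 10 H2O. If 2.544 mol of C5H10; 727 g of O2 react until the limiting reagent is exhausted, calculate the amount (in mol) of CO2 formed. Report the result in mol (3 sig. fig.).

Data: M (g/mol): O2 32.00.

12.7 mol

n(C5H10) = 2.544 mol
n(O2) = 727.0 / 32.00 = 22.72 mol
n/ν → C5H10: 1.272, O2: 1.515; C5H10 is limiting.
n(CO2) = (10/2) × 2.544 = 12.72 mol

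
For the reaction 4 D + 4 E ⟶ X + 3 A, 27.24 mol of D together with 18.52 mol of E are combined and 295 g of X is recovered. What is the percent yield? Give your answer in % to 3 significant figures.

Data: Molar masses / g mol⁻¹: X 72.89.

87.4 %

n(D) = 27.24 mol
n(E) = 18.52 mol
n/ν for D = 27.24/4 = 6.810
n/ν for E = 18.52/4 = 4.630
Smallest n/ν is E → limiting reagent.
theoretical n(X) = (1/4) × 18.52 = 4.630 mol → 337.5 g
% yield = 295 / 337.5 × 100 = 87.41 %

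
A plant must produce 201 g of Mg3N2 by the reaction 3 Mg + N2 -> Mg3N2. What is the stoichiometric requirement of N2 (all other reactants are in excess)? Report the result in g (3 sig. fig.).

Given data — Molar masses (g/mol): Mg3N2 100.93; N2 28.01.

55.8 g

n(Mg3N2) = 201 / 100.93 = 1.991 mol
n(N2) = (1/1) × 1.991 = 1.991 mol
mass = 1.991 × 28.01 = 55.77 g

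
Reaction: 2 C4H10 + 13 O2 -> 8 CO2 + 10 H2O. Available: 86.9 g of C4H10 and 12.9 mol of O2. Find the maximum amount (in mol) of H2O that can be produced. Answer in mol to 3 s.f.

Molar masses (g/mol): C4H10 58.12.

n(C4H10) = 86.90 / 58.12 = 1.495 mol
n(O2) = 12.90 mol
n/ν → C4H10: 0.7475, O2: 0.9923; C4H10 is limiting.
n(H2O) = (10/2) × 1.495 = 7.475 mol

7.48 mol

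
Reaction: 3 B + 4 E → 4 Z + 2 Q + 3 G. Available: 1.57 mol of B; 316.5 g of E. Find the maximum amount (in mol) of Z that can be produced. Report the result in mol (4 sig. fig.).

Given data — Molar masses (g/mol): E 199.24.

1.589 mol

n(B) = 1.570 mol
n(E) = 316.5 / 199.24 = 1.589 mol
n/ν → B: 0.5233, E: 0.3973; E is limiting.
n(Z) = (4/4) × 1.589 = 1.589 mol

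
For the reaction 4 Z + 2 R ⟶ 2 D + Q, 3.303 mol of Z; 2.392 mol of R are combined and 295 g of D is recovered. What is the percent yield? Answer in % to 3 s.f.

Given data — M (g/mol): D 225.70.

79.1 %

n(Z) = 3.303 mol
n(R) = 2.392 mol
n/ν → Z: 0.8258, R: 1.196; Z is limiting.
theoretical n(D) = (2/4) × 3.303 = 1.652 mol → 372.9 g
% yield = 295 / 372.9 × 100 = 79.11 %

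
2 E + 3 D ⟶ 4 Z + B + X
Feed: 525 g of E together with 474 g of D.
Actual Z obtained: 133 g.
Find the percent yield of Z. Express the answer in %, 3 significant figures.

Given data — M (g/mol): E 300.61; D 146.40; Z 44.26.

86.0 %

n(E) = 525.0 / 300.61 = 1.746 mol
n(D) = 474.0 / 146.40 = 3.238 mol
n/ν for E = 1.746/2 = 0.8730
n/ν for D = 3.238/3 = 1.079
Smallest n/ν is E → limiting reagent.
theoretical n(Z) = (4/2) × 1.746 = 3.492 mol → 154.6 g
% yield = 133 / 154.6 × 100 = 86.03 %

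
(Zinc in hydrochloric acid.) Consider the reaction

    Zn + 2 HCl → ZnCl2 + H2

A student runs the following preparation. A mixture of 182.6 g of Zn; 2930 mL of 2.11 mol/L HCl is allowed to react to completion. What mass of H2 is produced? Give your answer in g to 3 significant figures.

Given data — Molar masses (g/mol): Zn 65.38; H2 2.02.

n(Zn) = 182.6 / 65.38 = 2.793 mol
n(HCl) = 2.11 × 2930/1000 = 6.182 mol
n/ν for Zn = 2.793/1 = 2.793
n/ν for HCl = 6.182/2 = 3.091
Smallest n/ν is Zn → limiting reagent.
n(H2) = (1/1) × 2.793 = 2.793 mol
mass = 2.793 × 2.02 = 5.642 g

5.64 g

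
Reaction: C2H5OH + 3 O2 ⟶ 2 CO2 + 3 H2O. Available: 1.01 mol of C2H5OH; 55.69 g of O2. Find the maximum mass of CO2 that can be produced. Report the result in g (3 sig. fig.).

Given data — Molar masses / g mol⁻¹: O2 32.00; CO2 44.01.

n(C2H5OH) = 1.010 mol
n(O2) = 55.69 / 32.00 = 1.740 mol
n/ν for C2H5OH = 1.010/1 = 1.010
n/ν for O2 = 1.740/3 = 0.5800
Smallest n/ν is O2 → limiting reagent.
n(CO2) = (2/3) × 1.740 = 1.160 mol
mass = 1.160 × 44.01 = 51.05 g

51.1 g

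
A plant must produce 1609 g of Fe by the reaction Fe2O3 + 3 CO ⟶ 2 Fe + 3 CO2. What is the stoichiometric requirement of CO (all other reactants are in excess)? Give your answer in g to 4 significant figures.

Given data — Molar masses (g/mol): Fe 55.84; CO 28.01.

1211 g

n(Fe) = 1609 / 55.84 = 28.81 mol
n(CO) = (3/2) × 28.81 = 43.22 mol
mass = 43.22 × 28.01 = 1211 g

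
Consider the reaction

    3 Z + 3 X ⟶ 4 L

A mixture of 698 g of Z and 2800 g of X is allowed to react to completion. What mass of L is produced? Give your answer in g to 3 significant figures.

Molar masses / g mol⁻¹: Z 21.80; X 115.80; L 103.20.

3330 g

n(Z) = 698.0 / 21.80 = 32.02 mol
n(X) = 2800 / 115.80 = 24.18 mol
n/ν for Z = 32.02/3 = 10.67
n/ν for X = 24.18/3 = 8.060
Smallest n/ν is X → limiting reagent.
n(L) = (4/3) × 24.18 = 32.24 mol
mass = 32.24 × 103.20 = 3327 g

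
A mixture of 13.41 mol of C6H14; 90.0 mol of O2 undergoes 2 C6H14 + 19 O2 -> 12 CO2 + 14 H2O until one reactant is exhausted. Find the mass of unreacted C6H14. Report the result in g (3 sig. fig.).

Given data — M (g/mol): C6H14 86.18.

339 g

n(C6H14) = 13.41 mol
n(O2) = 90.00 mol
n/ν for C6H14 = 13.41/2 = 6.705
n/ν for O2 = 90.00/19 = 4.737
Smallest n/ν is O2 → limiting reagent.
C6H14 consumed = (2/19) × 90.00 = 9.474 mol
C6H14 remaining = 13.41 − 9.474 = 3.936 mol
mass = 3.936 × 86.18 = 339.2 g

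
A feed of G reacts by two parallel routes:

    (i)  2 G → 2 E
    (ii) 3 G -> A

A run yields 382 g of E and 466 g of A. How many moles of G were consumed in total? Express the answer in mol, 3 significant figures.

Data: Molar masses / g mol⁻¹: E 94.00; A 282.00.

9.02 mol

n(E) = 382 / 94.00 = 4.064 mol
n(A) = 466 / 282.00 = 1.652 mol
n(G) via (i) = (2/2)×4.064 = 4.064 mol
n(G) via (ii) = (3/1)×1.652 = 4.956 mol
total n(G) = 4.064 + 4.956 = 9.020 mol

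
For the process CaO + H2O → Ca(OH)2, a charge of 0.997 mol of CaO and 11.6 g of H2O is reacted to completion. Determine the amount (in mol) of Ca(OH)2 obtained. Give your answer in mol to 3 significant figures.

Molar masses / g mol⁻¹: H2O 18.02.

n(CaO) = 0.9970 mol
n(H2O) = 11.60 / 18.02 = 0.6437 mol
n/ν for CaO = 0.9970/1 = 0.9970
n/ν for H2O = 0.6437/1 = 0.6437
Smallest n/ν is H2O → limiting reagent.
n(Ca(OH)2) = (1/1) × 0.6437 = 0.6437 mol

0.644 mol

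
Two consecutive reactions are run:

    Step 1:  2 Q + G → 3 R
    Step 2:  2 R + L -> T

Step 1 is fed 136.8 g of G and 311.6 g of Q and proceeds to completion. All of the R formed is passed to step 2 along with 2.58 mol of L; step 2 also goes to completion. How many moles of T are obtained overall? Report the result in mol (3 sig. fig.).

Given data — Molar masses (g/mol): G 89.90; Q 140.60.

Step 1:
n(G) = 136.8 / 89.90 = 1.522 mol
n(Q) = 311.6 / 140.60 = 2.216 mol
n/ν for G = 1.522/1 = 1.522
n/ν for Q = 2.216/2 = 1.108
Smallest n/ν is Q → limiting reagent.
n(R) produced = (3/2) × 2.216 = 3.324 mol
Step 2:
n(R) available = 3.324 mol
n(L) = 2.580 mol
n/ν for R = 3.324/2 = 1.662
n/ν for L = 2.580/1 = 2.580
Smallest n/ν is R → limiting reagent.
n(T) = (1/2) × 3.324 = 1.662 mol

1.66 mol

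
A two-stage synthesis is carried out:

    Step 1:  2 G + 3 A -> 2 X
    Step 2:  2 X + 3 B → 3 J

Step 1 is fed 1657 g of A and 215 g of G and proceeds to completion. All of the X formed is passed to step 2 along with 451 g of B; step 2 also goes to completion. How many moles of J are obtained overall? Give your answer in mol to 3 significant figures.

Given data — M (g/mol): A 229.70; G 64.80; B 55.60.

Step 1:
n(A) = 1657 / 229.70 = 7.214 mol
n(G) = 215.0 / 64.80 = 3.318 mol
n/ν for A = 7.214/3 = 2.405
n/ν for G = 3.318/2 = 1.659
Smallest n/ν is G → limiting reagent.
n(X) produced = (2/2) × 3.318 = 3.318 mol
Step 2:
n(X) available = 3.318 mol
n(B) = 451.0 / 55.60 = 8.112 mol
n/ν for X = 3.318/2 = 1.659
n/ν for B = 8.112/3 = 2.704
Smallest n/ν is X → limiting reagent.
n(J) = (3/2) × 3.318 = 4.977 mol

4.98 mol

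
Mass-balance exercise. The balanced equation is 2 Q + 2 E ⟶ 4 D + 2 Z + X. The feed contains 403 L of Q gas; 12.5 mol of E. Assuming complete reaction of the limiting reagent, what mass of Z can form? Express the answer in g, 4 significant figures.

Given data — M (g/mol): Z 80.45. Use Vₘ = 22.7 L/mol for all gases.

n(Q) = 403.0 / 22.7 = 17.75 mol
n(E) = 12.50 mol
n/ν for Q = 17.75/2 = 8.875
n/ν for E = 12.50/2 = 6.250
Smallest n/ν is E → limiting reagent.
n(Z) = (2/2) × 12.50 = 12.50 mol
mass = 12.50 × 80.45 = 1006 g

1006 g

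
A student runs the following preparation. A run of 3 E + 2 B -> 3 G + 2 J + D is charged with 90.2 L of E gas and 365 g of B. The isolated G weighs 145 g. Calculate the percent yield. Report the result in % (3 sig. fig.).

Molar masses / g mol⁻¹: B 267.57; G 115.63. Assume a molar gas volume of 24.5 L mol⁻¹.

n(E) = 90.20 / 24.5 = 3.682 mol
n(B) = 365.0 / 267.57 = 1.364 mol
n/ν for E = 3.682/3 = 1.227
n/ν for B = 1.364/2 = 0.6820
Smallest n/ν is B → limiting reagent.
theoretical n(G) = (3/2) × 1.364 = 2.046 mol → 236.6 g
% yield = 145 / 236.6 × 100 = 61.28 %

61.3 %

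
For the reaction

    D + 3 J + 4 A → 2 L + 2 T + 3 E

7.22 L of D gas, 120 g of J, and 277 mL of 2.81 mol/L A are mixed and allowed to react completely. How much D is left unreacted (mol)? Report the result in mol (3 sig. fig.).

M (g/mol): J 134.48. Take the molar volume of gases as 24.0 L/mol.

n(D) = 7.220 / 24.0 = 0.3008 mol
n(J) = 120.0 / 134.48 = 0.8923 mol
n(A) = 2.81 × 277.0/1000 = 0.7784 mol
n/ν → D: 0.3008, J: 0.2974, A: 0.1946; A is limiting.
D consumed = (1/4) × 0.7784 = 0.1946 mol
D remaining = 0.3008 − 0.1946 = 0.1062 mol

0.106 mol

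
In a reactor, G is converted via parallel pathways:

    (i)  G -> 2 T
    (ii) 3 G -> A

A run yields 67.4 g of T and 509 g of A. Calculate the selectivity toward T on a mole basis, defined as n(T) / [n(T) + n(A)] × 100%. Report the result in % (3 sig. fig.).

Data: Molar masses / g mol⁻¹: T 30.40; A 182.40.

44.3 %

n(T) = 67.4 / 30.40 = 2.217 mol
n(A) = 509 / 182.40 = 2.791 mol
selectivity = 2.217/(2.217+2.791) × 100 = 44.27 %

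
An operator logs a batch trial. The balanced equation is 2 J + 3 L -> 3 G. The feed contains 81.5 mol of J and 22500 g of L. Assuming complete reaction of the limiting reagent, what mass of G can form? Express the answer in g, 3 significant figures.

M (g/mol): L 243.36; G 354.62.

n(J) = 81.50 mol
n(L) = 22500 / 243.36 = 92.46 mol
n/ν for J = 81.50/2 = 40.75
n/ν for L = 92.46/3 = 30.82
Smallest n/ν is L → limiting reagent.
n(G) = (3/3) × 92.46 = 92.46 mol
mass = 92.46 × 354.62 = 32790 g

32800 g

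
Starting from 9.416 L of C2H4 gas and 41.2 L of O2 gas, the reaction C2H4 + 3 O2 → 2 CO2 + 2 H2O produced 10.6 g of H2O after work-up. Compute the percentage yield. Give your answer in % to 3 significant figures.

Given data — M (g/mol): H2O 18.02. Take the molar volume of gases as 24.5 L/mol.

76.5 %

n(C2H4) = 9.416 / 24.5 = 0.3843 mol
n(O2) = 41.20 / 24.5 = 1.682 mol
n/ν for C2H4 = 0.3843/1 = 0.3843
n/ν for O2 = 1.682/3 = 0.5607
Smallest n/ν is C2H4 → limiting reagent.
theoretical n(H2O) = (2/1) × 0.3843 = 0.7686 mol → 13.85 g
% yield = 10.6 / 13.85 × 100 = 76.53 %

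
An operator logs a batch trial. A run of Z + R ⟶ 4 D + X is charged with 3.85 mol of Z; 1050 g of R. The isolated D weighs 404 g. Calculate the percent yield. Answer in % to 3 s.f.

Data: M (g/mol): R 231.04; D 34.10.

n(Z) = 3.850 mol
n(R) = 1050 / 231.04 = 4.545 mol
n/ν → Z: 3.850, R: 4.545; Z is limiting.
theoretical n(D) = (4/1) × 3.850 = 15.40 mol → 525.1 g
% yield = 404 / 525.1 × 100 = 76.94 %

76.9 %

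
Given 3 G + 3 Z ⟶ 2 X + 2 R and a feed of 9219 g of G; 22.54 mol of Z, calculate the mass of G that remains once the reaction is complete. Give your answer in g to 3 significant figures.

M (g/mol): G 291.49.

n(G) = 9219 / 291.49 = 31.63 mol
n(Z) = 22.54 mol
n/ν for G = 31.63/3 = 10.54
n/ν for Z = 22.54/3 = 7.513
Smallest n/ν is Z → limiting reagent.
G consumed = (3/3) × 22.54 = 22.54 mol
G remaining = 31.63 − 22.54 = 9.090 mol
mass = 9.090 × 291.49 = 2650 g

2650 g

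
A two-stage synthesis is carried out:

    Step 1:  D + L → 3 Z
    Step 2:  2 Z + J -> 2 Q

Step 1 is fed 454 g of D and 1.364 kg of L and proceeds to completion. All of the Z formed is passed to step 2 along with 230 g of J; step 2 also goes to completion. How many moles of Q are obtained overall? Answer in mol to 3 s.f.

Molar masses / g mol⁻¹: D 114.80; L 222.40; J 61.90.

Step 1:
n(D) = 454.0 / 114.80 = 3.955 mol
n(L) = 1.364×1000 / 222.40 = 6.133 mol
n/ν for D = 3.955/1 = 3.955
n/ν for L = 6.133/1 = 6.133
Smallest n/ν is D → limiting reagent.
n(Z) produced = (3/1) × 3.955 = 11.87 mol
Step 2:
n(Z) available = 11.87 mol
n(J) = 230.0 / 61.90 = 3.716 mol
n/ν for Z = 11.87/2 = 5.935
n/ν for J = 3.716/1 = 3.716
Smallest n/ν is J → limiting reagent.
n(Q) = (2/1) × 3.716 = 7.432 mol

7.43 mol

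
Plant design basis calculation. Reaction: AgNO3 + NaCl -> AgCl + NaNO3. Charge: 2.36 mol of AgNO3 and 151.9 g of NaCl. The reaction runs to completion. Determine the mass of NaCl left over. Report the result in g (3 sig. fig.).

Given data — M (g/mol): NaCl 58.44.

14.0 g

n(AgNO3) = 2.360 mol
n(NaCl) = 151.9 / 58.44 = 2.599 mol
n/ν for AgNO3 = 2.360/1 = 2.360
n/ν for NaCl = 2.599/1 = 2.599
Smallest n/ν is AgNO3 → limiting reagent.
NaCl consumed = (1/1) × 2.360 = 2.360 mol
NaCl remaining = 2.599 − 2.360 = 0.2390 mol
mass = 0.2390 × 58.44 = 13.97 g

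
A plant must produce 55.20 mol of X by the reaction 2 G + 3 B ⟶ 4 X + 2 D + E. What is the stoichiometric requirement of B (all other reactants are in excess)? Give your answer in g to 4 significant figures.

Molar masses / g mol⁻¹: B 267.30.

n(X) = 55.20 mol
n(B) = (3/4) × 55.20 = 41.40 mol
mass = 41.40 × 267.30 = 11070 g

11070 g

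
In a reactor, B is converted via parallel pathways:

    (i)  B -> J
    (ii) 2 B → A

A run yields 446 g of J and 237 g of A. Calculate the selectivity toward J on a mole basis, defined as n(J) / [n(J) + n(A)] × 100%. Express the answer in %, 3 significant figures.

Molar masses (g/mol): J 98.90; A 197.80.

n(J) = 446 / 98.90 = 4.510 mol
n(A) = 237 / 197.80 = 1.198 mol
selectivity = 4.510/(4.510+1.198) × 100 = 79.01 %

79.0 %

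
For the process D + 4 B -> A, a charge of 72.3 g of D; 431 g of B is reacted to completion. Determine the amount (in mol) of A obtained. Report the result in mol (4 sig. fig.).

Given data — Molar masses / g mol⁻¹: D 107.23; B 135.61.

n(D) = 72.30 / 107.23 = 0.6743 mol
n(B) = 431.0 / 135.61 = 3.178 mol
n/ν for D = 0.6743/1 = 0.6743
n/ν for B = 3.178/4 = 0.7945
Smallest n/ν is D → limiting reagent.
n(A) = (1/1) × 0.6743 = 0.6743 mol

0.6743 mol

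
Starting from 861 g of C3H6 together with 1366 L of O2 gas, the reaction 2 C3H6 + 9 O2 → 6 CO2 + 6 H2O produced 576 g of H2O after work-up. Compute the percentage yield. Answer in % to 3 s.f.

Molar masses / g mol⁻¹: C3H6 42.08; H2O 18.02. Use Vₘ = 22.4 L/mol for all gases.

78.6 %

n(C3H6) = 861.0 / 42.08 = 20.46 mol
n(O2) = 1366 / 22.4 = 60.98 mol
n/ν → C3H6: 10.23, O2: 6.776; O2 is limiting.
theoretical n(H2O) = (6/9) × 60.98 = 40.65 mol → 732.5 g
% yield = 576 / 732.5 × 100 = 78.63 %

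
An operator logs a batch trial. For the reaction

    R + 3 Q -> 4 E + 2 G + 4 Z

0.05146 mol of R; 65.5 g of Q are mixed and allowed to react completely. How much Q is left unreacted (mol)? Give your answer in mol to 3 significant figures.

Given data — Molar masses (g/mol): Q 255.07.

n(R) = 0.05146 mol
n(Q) = 65.50 / 255.07 = 0.2568 mol
n/ν → R: 0.05146, Q: 0.08560; R is limiting.
Q consumed = (3/1) × 0.05146 = 0.1544 mol
Q remaining = 0.2568 − 0.1544 = 0.1024 mol

0.102 mol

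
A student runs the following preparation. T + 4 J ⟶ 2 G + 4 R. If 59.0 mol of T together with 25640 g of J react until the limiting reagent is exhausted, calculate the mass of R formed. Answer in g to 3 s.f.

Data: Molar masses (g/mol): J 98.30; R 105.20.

24800 g

n(T) = 59.00 mol
n(J) = 25640 / 98.30 = 260.8 mol
n/ν for T = 59.00/1 = 59.00
n/ν for J = 260.8/4 = 65.20
Smallest n/ν is T → limiting reagent.
n(R) = (4/1) × 59.00 = 236.0 mol
mass = 236.0 × 105.20 = 24830 g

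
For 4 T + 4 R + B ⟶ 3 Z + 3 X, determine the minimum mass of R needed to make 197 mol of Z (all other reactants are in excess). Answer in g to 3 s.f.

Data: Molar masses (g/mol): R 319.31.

n(Z) = 197.0 mol
n(R) = (4/3) × 197.0 = 262.7 mol
mass = 262.7 × 319.31 = 83880 g

83900 g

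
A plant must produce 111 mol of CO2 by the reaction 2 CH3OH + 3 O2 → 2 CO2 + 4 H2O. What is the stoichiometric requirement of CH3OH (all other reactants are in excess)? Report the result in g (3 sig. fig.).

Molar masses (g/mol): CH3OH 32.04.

n(CO2) = 111.0 mol
n(CH3OH) = (2/2) × 111.0 = 111.0 mol
mass = 111.0 × 32.04 = 3556 g

3560 g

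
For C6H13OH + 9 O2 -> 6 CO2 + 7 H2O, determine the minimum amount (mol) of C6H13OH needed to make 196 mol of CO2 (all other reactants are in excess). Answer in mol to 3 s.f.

n(CO2) = 196.0 mol
n(C6H13OH) = (1/6) × 196.0 = 32.67 mol

32.7 mol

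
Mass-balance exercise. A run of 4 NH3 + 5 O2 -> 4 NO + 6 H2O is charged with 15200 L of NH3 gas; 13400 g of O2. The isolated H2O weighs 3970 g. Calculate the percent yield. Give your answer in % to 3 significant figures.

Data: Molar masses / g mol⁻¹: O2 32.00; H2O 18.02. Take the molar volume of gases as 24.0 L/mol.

n(NH3) = 15200 / 24.0 = 633.3 mol
n(O2) = 13400 / 32.00 = 418.8 mol
n/ν for NH3 = 633.3/4 = 158.3
n/ν for O2 = 418.8/5 = 83.76
Smallest n/ν is O2 → limiting reagent.
theoretical n(H2O) = (6/5) × 418.8 = 502.6 mol → 9057 g
% yield = 3970 / 9057 × 100 = 43.83 %

43.8 %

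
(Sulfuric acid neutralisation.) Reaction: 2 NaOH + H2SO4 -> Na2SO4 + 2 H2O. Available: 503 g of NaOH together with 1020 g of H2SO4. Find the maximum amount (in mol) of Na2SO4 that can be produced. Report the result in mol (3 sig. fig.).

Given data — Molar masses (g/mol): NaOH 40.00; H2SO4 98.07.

6.29 mol

n(NaOH) = 503.0 / 40.00 = 12.58 mol
n(H2SO4) = 1020 / 98.07 = 10.40 mol
n/ν → NaOH: 6.290, H2SO4: 10.40; NaOH is limiting.
n(Na2SO4) = (1/2) × 12.58 = 6.290 mol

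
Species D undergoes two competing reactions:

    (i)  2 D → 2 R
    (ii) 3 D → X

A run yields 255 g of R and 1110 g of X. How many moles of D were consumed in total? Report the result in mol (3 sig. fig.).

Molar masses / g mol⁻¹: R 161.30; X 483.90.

8.46 mol

n(R) = 255 / 161.30 = 1.581 mol
n(X) = 1110 / 483.90 = 2.294 mol
n(D) via (i) = (2/2)×1.581 = 1.581 mol
n(D) via (ii) = (3/1)×2.294 = 6.882 mol
total n(D) = 1.581 + 6.882 = 8.463 mol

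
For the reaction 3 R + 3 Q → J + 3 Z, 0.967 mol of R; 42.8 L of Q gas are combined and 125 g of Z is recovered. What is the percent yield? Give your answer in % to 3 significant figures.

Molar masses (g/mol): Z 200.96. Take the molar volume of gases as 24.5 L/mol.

64.3 %

n(R) = 0.9670 mol
n(Q) = 42.80 / 24.5 = 1.747 mol
n/ν for R = 0.9670/3 = 0.3223
n/ν for Q = 1.747/3 = 0.5823
Smallest n/ν is R → limiting reagent.
theoretical n(Z) = (3/3) × 0.9670 = 0.9670 mol → 194.3 g
% yield = 125 / 194.3 × 100 = 64.33 %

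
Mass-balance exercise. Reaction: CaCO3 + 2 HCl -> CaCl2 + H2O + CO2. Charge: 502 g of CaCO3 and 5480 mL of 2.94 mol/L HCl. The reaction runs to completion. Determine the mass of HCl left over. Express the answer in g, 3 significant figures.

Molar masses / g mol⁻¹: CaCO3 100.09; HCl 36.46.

222 g

n(CaCO3) = 502.0 / 100.09 = 5.015 mol
n(HCl) = 2.94 × 5480/1000 = 16.11 mol
n/ν → CaCO3: 5.015, HCl: 8.055; CaCO3 is limiting.
HCl consumed = (2/1) × 5.015 = 10.03 mol
HCl remaining = 16.11 − 10.03 = 6.080 mol
mass = 6.080 × 36.46 = 221.7 g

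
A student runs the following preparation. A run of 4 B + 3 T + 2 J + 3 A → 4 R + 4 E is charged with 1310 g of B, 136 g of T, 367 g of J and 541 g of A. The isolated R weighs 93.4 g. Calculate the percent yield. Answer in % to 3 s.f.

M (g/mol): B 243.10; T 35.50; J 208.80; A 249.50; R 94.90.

n(B) = 1310 / 243.10 = 5.389 mol
n(T) = 136.0 / 35.50 = 3.831 mol
n(J) = 367.0 / 208.80 = 1.758 mol
n(A) = 541.0 / 249.50 = 2.168 mol
n/ν for B = 5.389/4 = 1.347
n/ν for T = 3.831/3 = 1.277
n/ν for J = 1.758/2 = 0.8790
n/ν for A = 2.168/3 = 0.7227
Smallest n/ν is A → limiting reagent.
theoretical n(R) = (4/3) × 2.168 = 2.891 mol → 274.4 g
% yield = 93.4 / 274.4 × 100 = 34.04 %

34.0 %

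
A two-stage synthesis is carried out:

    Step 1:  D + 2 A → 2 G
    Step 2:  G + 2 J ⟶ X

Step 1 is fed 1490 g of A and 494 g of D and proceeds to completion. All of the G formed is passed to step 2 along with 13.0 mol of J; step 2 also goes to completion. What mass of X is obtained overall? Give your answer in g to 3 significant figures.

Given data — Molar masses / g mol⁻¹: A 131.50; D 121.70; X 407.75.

2650 g

Step 1:
n(A) = 1490 / 131.50 = 11.33 mol
n(D) = 494.0 / 121.70 = 4.059 mol
n/ν → A: 5.665, D: 4.059; D is limiting.
n(G) produced = (2/1) × 4.059 = 8.118 mol
Step 2:
n(G) available = 8.118 mol
n(J) = 13.00 mol
n/ν → G: 8.118, J: 6.500; J is limiting.
n(X) = (1/2) × 13.00 = 6.500 mol
mass = 6.500 × 407.75 = 2650 g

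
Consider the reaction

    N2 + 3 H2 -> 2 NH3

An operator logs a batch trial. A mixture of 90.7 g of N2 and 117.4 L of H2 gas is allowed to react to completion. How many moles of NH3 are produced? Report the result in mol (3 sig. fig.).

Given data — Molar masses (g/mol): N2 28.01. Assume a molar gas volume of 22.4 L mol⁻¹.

n(N2) = 90.70 / 28.01 = 3.238 mol
n(H2) = 117.4 / 22.4 = 5.241 mol
n/ν for N2 = 3.238/1 = 3.238
n/ν for H2 = 5.241/3 = 1.747
Smallest n/ν is H2 → limiting reagent.
n(NH3) = (2/3) × 5.241 = 3.494 mol

3.49 mol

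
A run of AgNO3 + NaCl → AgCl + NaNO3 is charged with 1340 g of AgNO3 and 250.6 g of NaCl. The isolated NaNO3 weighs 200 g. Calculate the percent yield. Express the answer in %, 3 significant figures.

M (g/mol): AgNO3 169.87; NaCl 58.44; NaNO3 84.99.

54.9 %

n(AgNO3) = 1340 / 169.87 = 7.888 mol
n(NaCl) = 250.6 / 58.44 = 4.288 mol
n/ν for AgNO3 = 7.888/1 = 7.888
n/ν for NaCl = 4.288/1 = 4.288
Smallest n/ν is NaCl → limiting reagent.
theoretical n(NaNO3) = (1/1) × 4.288 = 4.288 mol → 364.4 g
% yield = 200 / 364.4 × 100 = 54.88 %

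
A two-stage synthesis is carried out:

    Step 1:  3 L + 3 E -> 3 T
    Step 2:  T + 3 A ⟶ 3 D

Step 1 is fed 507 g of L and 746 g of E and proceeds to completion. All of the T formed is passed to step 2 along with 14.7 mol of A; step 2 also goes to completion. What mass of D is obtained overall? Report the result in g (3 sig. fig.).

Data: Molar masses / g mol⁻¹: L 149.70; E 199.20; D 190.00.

Step 1:
n(L) = 507.0 / 149.70 = 3.387 mol
n(E) = 746.0 / 199.20 = 3.745 mol
n/ν → L: 1.129, E: 1.248; L is limiting.
n(T) produced = (3/3) × 3.387 = 3.387 mol
Step 2:
n(T) available = 3.387 mol
n(A) = 14.70 mol
n/ν → T: 3.387, A: 4.900; T is limiting.
n(D) = (3/1) × 3.387 = 10.16 mol
mass = 10.16 × 190.00 = 1930 g

1930 g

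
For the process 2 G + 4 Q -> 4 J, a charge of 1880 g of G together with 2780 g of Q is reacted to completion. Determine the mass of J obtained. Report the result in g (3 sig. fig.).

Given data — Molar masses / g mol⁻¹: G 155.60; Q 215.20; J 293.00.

3790 g

n(G) = 1880 / 155.60 = 12.08 mol
n(Q) = 2780 / 215.20 = 12.92 mol
n/ν for G = 12.08/2 = 6.040
n/ν for Q = 12.92/4 = 3.230
Smallest n/ν is Q → limiting reagent.
n(J) = (4/4) × 12.92 = 12.92 mol
mass = 12.92 × 293.00 = 3786 g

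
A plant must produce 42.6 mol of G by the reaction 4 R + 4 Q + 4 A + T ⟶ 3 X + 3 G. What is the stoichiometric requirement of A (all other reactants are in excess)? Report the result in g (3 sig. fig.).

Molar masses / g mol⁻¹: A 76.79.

n(G) = 42.60 mol
n(A) = (4/3) × 42.60 = 56.80 mol
mass = 56.80 × 76.79 = 4362 g

4360 g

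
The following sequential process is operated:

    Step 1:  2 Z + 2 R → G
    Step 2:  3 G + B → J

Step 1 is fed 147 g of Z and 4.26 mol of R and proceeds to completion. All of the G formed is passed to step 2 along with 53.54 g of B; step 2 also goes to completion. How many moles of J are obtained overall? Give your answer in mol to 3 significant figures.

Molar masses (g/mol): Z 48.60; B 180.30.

0.297 mol

Step 1:
n(Z) = 147.0 / 48.60 = 3.025 mol
n(R) = 4.260 mol
n/ν for Z = 3.025/2 = 1.513
n/ν for R = 4.260/2 = 2.130
Smallest n/ν is Z → limiting reagent.
n(G) produced = (1/2) × 3.025 = 1.513 mol
Step 2:
n(G) available = 1.513 mol
n(B) = 53.54 / 180.30 = 0.2969 mol
n/ν for G = 1.513/3 = 0.5043
n/ν for B = 0.2969/1 = 0.2969
Smallest n/ν is B → limiting reagent.
n(J) = (1/1) × 0.2969 = 0.2969 mol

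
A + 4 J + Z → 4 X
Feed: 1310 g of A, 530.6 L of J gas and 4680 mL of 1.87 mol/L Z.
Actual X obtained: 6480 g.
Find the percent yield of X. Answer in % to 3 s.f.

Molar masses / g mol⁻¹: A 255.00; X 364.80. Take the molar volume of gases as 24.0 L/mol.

n(A) = 1310 / 255.00 = 5.137 mol
n(J) = 530.6 / 24.0 = 22.11 mol
n(Z) = 1.87 × 4680/1000 = 8.752 mol
n/ν for A = 5.137/1 = 5.137
n/ν for J = 22.11/4 = 5.528
n/ν for Z = 8.752/1 = 8.752
Smallest n/ν is A → limiting reagent.
theoretical n(X) = (4/1) × 5.137 = 20.55 mol → 7497 g
% yield = 6480 / 7497 × 100 = 86.43 %

86.4 %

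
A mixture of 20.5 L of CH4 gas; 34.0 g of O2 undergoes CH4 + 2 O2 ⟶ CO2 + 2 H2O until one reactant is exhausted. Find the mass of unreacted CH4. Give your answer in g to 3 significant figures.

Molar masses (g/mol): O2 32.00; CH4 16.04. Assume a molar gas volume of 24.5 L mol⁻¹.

4.90 g

n(CH4) = 20.50 / 24.5 = 0.8367 mol
n(O2) = 34.00 / 32.00 = 1.063 mol
n/ν → CH4: 0.8367, O2: 0.5315; O2 is limiting.
CH4 consumed = (1/2) × 1.063 = 0.5315 mol
CH4 remaining = 0.8367 − 0.5315 = 0.3052 mol
mass = 0.3052 × 16.04 = 4.895 g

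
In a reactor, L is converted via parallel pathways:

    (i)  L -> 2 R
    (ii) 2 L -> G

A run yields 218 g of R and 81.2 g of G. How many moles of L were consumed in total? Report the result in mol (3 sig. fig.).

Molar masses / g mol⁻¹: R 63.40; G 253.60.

2.36 mol

n(R) = 218 / 63.40 = 3.438 mol
n(G) = 81.2 / 253.60 = 0.3202 mol
n(L) via (i) = (1/2)×3.438 = 1.719 mol
n(L) via (ii) = (2/1)×0.3202 = 0.6404 mol
total n(L) = 1.719 + 0.6404 = 2.359 mol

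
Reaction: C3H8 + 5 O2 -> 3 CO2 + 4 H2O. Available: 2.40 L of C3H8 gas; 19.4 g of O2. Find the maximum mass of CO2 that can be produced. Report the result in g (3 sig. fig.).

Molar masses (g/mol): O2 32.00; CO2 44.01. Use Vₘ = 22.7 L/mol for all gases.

14.0 g

n(C3H8) = 2.400 / 22.7 = 0.1057 mol
n(O2) = 19.40 / 32.00 = 0.6063 mol
n/ν → C3H8: 0.1057, O2: 0.1213; C3H8 is limiting.
n(CO2) = (3/1) × 0.1057 = 0.3171 mol
mass = 0.3171 × 44.01 = 13.96 g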